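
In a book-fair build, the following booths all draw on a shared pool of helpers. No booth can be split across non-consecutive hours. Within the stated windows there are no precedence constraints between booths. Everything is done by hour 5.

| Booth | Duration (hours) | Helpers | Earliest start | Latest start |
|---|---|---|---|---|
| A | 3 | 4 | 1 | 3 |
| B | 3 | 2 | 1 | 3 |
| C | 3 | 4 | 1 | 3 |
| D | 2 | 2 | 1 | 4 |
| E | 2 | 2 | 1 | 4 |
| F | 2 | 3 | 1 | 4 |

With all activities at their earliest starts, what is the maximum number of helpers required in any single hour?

17

Early-start schedule: A@1, B@1, C@1, D@1, E@1, F@1.
Load per hour: hour 1: 17, hour 2: 17, hour 3: 10, hour 4: 0, hour 5: 0.
Peak is 17.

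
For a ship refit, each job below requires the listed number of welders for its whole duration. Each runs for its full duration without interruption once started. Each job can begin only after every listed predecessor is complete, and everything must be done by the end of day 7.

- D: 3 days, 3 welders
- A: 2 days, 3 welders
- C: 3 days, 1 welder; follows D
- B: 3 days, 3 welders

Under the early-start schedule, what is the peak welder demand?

Early-start schedule: D@1, A@1, C@4, B@1.
Load per day: day 1: 9, day 2: 9, day 3: 6, day 4: 1, day 5: 1, day 6: 1, day 7: 0.
Peak is 9.

9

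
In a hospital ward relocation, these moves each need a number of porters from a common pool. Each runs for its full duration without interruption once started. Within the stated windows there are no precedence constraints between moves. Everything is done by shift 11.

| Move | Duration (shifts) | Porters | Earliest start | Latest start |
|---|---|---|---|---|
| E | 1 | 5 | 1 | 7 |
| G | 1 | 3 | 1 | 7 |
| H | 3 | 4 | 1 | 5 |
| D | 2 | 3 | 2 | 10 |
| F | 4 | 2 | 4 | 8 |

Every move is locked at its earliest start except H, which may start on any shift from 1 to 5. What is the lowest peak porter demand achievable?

H@1: s1:12  s2:7  s3:7  s4:2  s5:2  s6:2  s7:2  s8:0  s9:0  s10:0  s11:0 → peak 12
H@2: s1:8  s2:7  s3:7  s4:6  s5:2  s6:2  s7:2  s8:0  s9:0  s10:0  s11:0 → peak 8
H@3: s1:8  s2:3  s3:7  s4:6  s5:6  s6:2  s7:2  s8:0  s9:0  s10:0  s11:0 → peak 8
H@4: s1:8  s2:3  s3:3  s4:6  s5:6  s6:6  s7:2  s8:0  s9:0  s10:0  s11:0 → peak 8
H@5: s1:8  s2:3  s3:3  s4:2  s5:6  s6:6  s7:6  s8:0  s9:0  s10:0  s11:0 → peak 8
Best is H@2, peak 8.

8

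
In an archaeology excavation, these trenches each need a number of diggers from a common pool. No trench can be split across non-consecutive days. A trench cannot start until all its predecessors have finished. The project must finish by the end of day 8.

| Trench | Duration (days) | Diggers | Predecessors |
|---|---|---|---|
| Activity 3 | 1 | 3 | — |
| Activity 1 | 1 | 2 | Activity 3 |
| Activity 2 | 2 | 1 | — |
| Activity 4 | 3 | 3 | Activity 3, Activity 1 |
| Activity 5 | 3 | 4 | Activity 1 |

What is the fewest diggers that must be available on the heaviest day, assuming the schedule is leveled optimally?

Early-start (Activity 3@1, Activity 1@2, Activity 2@1, Activity 4@3, Activity 5@3) gives peak 7: d1:4  d2:3  d3:7  d4:7  d5:7  d6:0  d7:0  d8:0.
Shift Activity 5→6.
Schedule Activity 3@1, Activity 1@2, Activity 2@1, Activity 4@3, Activity 5@6: d1:4  d2:3  d3:3  d4:3  d5:3  d6:4  d7:4  d8:4 — peak 4.
Total digger-days = 28 over 8 days ⇒ peak ≥ ⌈28/8⌉ = 4, so 4 is optimal.

4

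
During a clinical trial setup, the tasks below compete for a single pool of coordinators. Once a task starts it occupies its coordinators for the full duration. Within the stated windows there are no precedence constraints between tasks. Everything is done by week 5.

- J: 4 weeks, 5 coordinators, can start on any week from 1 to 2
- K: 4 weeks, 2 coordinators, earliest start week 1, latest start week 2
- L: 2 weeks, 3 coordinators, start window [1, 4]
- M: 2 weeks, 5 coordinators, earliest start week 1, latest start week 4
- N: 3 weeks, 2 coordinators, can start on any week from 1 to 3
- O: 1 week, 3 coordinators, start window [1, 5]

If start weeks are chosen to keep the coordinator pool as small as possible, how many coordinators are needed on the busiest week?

Early-start (J@1, K@1, L@1, M@1, N@1, O@1) gives peak 20: w1:20  w2:17  w3:9  w4:7  w5:0.
Shift M→4, O→3.
Schedule J@1, K@1, L@1, M@4, N@1, O@3: w1:12  w2:12  w3:12  w4:12  w5:5 — peak 12.

12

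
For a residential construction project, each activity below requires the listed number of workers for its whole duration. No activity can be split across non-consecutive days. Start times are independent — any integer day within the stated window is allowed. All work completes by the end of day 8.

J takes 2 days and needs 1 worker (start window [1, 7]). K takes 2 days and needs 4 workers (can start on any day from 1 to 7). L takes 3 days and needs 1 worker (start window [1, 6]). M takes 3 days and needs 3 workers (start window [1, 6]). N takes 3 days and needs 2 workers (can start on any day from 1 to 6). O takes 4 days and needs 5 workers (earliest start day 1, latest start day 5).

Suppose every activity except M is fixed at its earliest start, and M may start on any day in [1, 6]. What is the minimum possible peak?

13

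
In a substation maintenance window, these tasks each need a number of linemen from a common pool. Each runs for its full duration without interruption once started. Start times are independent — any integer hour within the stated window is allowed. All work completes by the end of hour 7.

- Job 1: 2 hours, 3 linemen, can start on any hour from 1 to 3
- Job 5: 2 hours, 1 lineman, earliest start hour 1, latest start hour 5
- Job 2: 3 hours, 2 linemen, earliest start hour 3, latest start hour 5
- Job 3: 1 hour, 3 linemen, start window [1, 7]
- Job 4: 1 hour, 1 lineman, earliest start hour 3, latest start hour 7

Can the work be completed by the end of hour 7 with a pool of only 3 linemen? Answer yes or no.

yes

Schedule Job 1@1, Job 5@3, Job 2@3, Job 3@6, Job 4@5: h1:3  h2:3  h3:3  h4:3  h5:3  h6:3  h7:0 — peak 3 ≤ 3.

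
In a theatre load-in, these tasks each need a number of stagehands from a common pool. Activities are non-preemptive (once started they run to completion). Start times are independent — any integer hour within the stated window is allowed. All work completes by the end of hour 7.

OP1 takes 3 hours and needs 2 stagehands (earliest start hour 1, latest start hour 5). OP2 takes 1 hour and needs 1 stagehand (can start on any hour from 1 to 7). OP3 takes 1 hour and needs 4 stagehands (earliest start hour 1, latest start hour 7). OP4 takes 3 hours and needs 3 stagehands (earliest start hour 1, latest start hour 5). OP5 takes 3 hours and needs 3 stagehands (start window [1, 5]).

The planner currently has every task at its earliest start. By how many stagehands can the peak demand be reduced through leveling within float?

Early-start peak: h1:13  h2:8  h3:8  h4:0  h5:0  h6:0  h7:0 ⇒ 13.
Leveled (OP1@1, OP2@4, OP3@4, OP4@1, OP5@5): h1:5  h2:5  h3:5  h4:5  h5:3  h6:3  h7:3 ⇒ 5.
Reduction 13 − 5 = 8.

8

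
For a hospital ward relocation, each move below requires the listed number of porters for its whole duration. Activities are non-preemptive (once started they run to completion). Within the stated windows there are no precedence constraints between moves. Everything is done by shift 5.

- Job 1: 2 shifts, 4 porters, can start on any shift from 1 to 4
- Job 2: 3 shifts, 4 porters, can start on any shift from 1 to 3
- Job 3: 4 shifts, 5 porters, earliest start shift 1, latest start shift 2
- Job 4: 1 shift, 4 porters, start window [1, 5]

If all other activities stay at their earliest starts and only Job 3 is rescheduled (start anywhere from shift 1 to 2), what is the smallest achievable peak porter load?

13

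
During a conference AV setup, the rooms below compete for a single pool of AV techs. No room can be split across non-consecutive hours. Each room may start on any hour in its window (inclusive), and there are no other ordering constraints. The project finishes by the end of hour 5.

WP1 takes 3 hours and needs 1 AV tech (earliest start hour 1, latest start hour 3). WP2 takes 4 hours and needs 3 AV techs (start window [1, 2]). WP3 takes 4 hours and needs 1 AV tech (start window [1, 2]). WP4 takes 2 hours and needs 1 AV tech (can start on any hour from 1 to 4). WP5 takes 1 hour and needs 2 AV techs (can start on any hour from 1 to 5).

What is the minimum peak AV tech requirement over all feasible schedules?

5

Early-start (WP1@1, WP2@1, WP3@1, WP4@1, WP5@1) gives peak 8: h1:8  h2:6  h3:5  h4:4  h5:0.
Shift WP4→4, WP5→5.
Schedule WP1@1, WP2@1, WP3@1, WP4@4, WP5@5: h1:5  h2:5  h3:5  h4:5  h5:3 — peak 5.
Total AV tech-hours = 23 over 5 hours ⇒ peak ≥ ⌈23/5⌉ = 5, so 5 is optimal.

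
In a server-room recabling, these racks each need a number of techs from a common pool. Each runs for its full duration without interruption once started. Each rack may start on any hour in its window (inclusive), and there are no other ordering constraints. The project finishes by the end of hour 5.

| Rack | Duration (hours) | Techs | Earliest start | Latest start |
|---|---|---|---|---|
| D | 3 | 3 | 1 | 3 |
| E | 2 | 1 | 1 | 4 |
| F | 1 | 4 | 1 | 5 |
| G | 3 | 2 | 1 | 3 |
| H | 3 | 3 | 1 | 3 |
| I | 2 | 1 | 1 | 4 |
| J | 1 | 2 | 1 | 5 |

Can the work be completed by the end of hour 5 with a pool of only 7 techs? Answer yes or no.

no

The minimum achievable peak is 8; 7 < 8, so no feasible schedule stays within the cap.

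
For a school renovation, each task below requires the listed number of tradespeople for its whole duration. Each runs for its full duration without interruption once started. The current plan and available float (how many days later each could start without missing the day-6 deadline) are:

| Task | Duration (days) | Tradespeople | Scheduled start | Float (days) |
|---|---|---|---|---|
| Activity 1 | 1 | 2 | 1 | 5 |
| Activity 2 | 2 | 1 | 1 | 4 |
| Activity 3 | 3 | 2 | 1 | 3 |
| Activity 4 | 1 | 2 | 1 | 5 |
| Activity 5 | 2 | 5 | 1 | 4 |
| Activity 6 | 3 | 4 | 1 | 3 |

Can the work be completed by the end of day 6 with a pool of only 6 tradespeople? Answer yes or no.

Schedule Activity 1@1, Activity 2@1, Activity 3@4, Activity 4@1, Activity 5@2, Activity 6@4: d1:5  d2:6  d3:5  d4:6  d5:6  d6:6 — peak 6 ≤ 6.

yes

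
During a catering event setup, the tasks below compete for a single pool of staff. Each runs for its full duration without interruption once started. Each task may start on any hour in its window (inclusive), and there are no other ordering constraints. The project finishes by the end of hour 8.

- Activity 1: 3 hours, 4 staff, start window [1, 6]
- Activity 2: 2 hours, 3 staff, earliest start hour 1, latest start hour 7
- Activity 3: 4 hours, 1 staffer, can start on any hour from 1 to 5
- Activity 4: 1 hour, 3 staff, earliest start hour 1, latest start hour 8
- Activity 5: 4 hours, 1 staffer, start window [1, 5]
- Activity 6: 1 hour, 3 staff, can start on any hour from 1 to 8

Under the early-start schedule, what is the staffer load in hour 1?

At early start, hour 1 has: Activity 1, Activity 2, Activity 3, Activity 4, Activity 5, Activity 6.
Demand: 4 + 3 + 1 + 3 + 1 + 3 = 15.

15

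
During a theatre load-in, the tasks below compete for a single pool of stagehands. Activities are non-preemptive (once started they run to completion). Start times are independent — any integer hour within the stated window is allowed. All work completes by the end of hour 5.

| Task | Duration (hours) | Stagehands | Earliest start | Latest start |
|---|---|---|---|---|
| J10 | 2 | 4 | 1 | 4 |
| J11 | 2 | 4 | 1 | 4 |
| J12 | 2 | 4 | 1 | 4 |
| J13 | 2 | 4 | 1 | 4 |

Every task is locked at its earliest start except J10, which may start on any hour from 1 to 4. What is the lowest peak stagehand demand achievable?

12

J10@1: h1:16  h2:16  h3:0  h4:0  h5:0 → peak 16
J10@2: h1:12  h2:16  h3:4  h4:0  h5:0 → peak 16
J10@3: h1:12  h2:12  h3:4  h4:4  h5:0 → peak 12
J10@4: h1:12  h2:12  h3:0  h4:4  h5:4 → peak 12
Best is J10@3, peak 12.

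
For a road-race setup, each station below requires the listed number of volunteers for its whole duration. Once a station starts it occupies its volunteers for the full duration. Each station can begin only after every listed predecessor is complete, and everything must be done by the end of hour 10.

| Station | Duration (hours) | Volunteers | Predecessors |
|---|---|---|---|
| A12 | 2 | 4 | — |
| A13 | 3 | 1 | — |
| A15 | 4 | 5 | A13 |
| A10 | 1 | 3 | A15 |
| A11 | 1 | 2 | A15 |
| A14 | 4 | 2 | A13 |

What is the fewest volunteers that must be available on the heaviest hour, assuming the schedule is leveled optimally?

Schedule A12@1, A13@1, A15@4, A10@8, A11@8, A14@4: h1:5  h2:5  h3:1  h4:7  h5:7  h6:7  h7:7  h8:5  h9:0  h10:0 — peak 7.

7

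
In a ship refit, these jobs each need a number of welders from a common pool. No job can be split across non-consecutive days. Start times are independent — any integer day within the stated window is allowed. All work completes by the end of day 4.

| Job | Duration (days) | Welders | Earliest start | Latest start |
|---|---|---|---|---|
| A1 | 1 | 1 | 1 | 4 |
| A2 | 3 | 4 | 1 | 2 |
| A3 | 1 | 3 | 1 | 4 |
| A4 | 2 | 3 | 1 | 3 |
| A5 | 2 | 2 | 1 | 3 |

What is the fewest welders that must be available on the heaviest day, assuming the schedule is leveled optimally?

7

Early-start (A1@1, A2@1, A3@1, A4@1, A5@1) gives peak 13: d1:13  d2:9  d3:4  d4:0.
Shift A3→4, A4→3.
Schedule A1@1, A2@1, A3@4, A4@3, A5@1: d1:7  d2:6  d3:7  d4:6 — peak 7.
Total welder-days = 26 over 4 days ⇒ peak ≥ ⌈26/4⌉ = 7, so 7 is optimal.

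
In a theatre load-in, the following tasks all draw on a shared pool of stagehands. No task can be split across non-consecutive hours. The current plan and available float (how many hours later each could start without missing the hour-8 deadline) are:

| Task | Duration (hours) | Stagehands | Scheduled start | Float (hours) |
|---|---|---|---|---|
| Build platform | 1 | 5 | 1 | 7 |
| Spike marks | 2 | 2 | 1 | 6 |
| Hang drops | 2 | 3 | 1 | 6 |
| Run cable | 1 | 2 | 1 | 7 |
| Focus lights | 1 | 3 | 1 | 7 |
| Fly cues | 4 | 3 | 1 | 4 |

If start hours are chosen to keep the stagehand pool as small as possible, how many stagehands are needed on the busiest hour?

Early-start (Build platform@1, Spike marks@1, Hang drops@1, Run cable@1, Focus lights@1, Fly cues@1) gives peak 18: h1:18  h2:8  h3:3  h4:3  h5:0  h6:0  h7:0  h8:0.
Shift Spike marks→2, Hang drops→2, Run cable→4, Focus lights→4, Fly cues→5.
Schedule Build platform@1, Spike marks@2, Hang drops@2, Run cable@4, Focus lights@4, Fly cues@5: h1:5  h2:5  h3:5  h4:5  h5:3  h6:3  h7:3  h8:3 — peak 5.

5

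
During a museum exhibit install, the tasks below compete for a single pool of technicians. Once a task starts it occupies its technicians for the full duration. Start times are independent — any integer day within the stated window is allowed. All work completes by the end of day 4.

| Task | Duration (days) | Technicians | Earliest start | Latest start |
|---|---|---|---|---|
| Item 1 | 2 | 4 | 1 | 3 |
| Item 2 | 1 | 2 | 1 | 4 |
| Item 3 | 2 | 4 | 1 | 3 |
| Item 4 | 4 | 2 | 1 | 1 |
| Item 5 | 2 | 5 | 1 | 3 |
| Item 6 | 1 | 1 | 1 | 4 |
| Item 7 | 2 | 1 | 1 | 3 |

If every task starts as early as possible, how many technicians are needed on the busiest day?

Early-start schedule: Item 1@1, Item 2@1, Item 3@1, Item 4@1, Item 5@1, Item 6@1, Item 7@1.
Load per day: day 1: 19, day 2: 16, day 3: 2, day 4: 2.
Peak is 19.

19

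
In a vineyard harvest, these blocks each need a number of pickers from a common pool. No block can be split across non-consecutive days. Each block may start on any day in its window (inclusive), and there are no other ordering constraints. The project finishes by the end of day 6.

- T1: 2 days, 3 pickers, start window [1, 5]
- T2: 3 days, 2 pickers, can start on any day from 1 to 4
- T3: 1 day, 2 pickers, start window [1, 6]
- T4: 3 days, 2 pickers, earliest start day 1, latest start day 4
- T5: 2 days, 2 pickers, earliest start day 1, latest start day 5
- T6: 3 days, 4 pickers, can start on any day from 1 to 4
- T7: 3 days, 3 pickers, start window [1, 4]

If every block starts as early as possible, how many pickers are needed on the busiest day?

18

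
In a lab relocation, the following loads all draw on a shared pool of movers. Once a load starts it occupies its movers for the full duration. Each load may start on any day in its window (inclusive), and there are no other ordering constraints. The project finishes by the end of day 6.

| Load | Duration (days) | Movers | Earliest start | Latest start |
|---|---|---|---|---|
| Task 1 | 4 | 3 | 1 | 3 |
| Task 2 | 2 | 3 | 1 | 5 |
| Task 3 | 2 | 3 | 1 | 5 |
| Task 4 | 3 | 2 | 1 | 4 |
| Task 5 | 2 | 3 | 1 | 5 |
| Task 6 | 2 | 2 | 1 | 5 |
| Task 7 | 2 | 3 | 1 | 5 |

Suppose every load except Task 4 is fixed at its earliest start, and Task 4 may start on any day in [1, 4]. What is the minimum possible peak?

17

Task 4@1: d1:19  d2:19  d3:5  d4:3  d5:0  d6:0 → peak 19
Task 4@2: d1:17  d2:19  d3:5  d4:5  d5:0  d6:0 → peak 19
Task 4@3: d1:17  d2:17  d3:5  d4:5  d5:2  d6:0 → peak 17
Task 4@4: d1:17  d2:17  d3:3  d4:5  d5:2  d6:2 → peak 17
Best is Task 4@3, peak 17.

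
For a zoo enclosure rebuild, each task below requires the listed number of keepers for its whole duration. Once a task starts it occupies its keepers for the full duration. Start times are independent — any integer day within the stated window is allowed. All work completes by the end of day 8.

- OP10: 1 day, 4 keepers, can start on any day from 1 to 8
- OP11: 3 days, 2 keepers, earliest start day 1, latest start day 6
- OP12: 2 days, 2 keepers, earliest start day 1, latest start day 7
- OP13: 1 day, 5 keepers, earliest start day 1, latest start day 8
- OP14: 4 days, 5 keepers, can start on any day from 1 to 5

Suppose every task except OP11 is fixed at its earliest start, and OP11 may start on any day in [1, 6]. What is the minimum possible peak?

16

OP11@1: d1:18  d2:9  d3:7  d4:5  d5:0  d6:0  d7:0  d8:0 → peak 18
OP11@2: d1:16  d2:9  d3:7  d4:7  d5:0  d6:0  d7:0  d8:0 → peak 16
OP11@3: d1:16  d2:7  d3:7  d4:7  d5:2  d6:0  d7:0  d8:0 → peak 16
OP11@4: d1:16  d2:7  d3:5  d4:7  d5:2  d6:2  d7:0  d8:0 → peak 16
OP11@5: d1:16  d2:7  d3:5  d4:5  d5:2  d6:2  d7:2  d8:0 → peak 16
OP11@6: d1:16  d2:7  d3:5  d4:5  d5:0  d6:2  d7:2  d8:2 → peak 16
Best is OP11@2, peak 16.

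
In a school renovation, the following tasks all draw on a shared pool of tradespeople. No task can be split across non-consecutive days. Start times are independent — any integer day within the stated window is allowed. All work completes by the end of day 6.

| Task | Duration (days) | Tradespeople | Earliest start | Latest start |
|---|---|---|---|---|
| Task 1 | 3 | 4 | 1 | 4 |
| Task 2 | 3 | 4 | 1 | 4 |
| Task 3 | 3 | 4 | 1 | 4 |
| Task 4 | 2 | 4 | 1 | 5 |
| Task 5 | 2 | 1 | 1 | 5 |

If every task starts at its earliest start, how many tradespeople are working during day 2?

17

At early start, day 2 has: Task 1, Task 2, Task 3, Task 4, Task 5.
Demand: 4 + 4 + 4 + 4 + 1 = 17.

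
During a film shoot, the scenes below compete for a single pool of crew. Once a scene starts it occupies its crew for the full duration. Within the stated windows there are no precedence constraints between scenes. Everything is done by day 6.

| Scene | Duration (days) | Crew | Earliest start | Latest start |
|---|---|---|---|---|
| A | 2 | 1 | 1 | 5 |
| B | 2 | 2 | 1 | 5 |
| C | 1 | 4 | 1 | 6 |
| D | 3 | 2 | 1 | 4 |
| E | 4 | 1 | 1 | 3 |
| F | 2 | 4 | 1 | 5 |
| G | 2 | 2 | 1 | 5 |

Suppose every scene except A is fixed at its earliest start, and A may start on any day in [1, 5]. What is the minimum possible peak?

A@1: d1:16  d2:12  d3:3  d4:1  d5:0  d6:0 → peak 16
A@2: d1:15  d2:12  d3:4  d4:1  d5:0  d6:0 → peak 15
A@3: d1:15  d2:11  d3:4  d4:2  d5:0  d6:0 → peak 15
A@4: d1:15  d2:11  d3:3  d4:2  d5:1  d6:0 → peak 15
A@5: d1:15  d2:11  d3:3  d4:1  d5:1  d6:1 → peak 15
Best is A@2, peak 15.

15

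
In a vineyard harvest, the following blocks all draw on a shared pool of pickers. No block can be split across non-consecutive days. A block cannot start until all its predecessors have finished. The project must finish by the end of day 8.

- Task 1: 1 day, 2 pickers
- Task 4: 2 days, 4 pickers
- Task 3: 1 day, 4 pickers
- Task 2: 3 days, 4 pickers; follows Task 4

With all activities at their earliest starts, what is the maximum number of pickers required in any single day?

10

Early-start schedule: Task 1@1, Task 4@1, Task 3@1, Task 2@3.
Load per day: day 1: 10, day 2: 4, day 3: 4, day 4: 4, day 5: 4, day 6: 0, day 7: 0, day 8: 0.
Peak is 10.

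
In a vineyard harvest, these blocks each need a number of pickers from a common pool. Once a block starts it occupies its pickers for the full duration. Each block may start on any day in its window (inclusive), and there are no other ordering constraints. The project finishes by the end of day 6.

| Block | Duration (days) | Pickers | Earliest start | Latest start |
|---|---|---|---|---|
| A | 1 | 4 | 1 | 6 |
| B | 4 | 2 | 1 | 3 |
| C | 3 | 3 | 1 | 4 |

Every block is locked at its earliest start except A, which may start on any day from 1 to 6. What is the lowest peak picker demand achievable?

5

A@1: d1:9  d2:5  d3:5  d4:2  d5:0  d6:0 → peak 9
A@2: d1:5  d2:9  d3:5  d4:2  d5:0  d6:0 → peak 9
A@3: d1:5  d2:5  d3:9  d4:2  d5:0  d6:0 → peak 9
A@4: d1:5  d2:5  d3:5  d4:6  d5:0  d6:0 → peak 6
A@5: d1:5  d2:5  d3:5  d4:2  d5:4  d6:0 → peak 5
A@6: d1:5  d2:5  d3:5  d4:2  d5:0  d6:4 → peak 5
Best is A@5, peak 5.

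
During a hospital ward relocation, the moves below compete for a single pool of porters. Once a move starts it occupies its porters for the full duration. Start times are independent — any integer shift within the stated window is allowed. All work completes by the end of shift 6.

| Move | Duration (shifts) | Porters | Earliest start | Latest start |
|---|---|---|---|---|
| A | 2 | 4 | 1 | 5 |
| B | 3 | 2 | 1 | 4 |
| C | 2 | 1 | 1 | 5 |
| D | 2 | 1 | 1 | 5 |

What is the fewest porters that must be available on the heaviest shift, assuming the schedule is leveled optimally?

Early-start (A@1, B@1, C@1, D@1) gives peak 8: s1:8  s2:8  s3:2  s4:0  s5:0  s6:0.
Shift B→3, C→3, D→3.
Schedule A@1, B@3, C@3, D@3: s1:4  s2:4  s3:4  s4:4  s5:2  s6:0 — peak 4.

4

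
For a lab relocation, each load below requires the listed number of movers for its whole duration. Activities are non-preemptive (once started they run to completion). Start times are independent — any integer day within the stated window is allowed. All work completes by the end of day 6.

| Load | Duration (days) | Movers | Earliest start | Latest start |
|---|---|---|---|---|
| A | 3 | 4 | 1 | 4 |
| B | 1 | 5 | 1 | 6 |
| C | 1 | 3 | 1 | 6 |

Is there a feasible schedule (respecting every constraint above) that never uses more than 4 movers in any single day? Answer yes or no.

no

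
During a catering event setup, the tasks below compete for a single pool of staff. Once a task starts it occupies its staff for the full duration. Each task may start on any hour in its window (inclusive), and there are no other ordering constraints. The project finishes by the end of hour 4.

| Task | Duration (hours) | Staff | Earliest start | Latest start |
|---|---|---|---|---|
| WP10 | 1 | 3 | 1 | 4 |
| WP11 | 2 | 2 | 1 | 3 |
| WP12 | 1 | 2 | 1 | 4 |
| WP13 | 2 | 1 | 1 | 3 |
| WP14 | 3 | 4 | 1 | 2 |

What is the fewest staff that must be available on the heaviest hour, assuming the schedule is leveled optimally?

Early-start (WP10@1, WP11@1, WP12@1, WP13@1, WP14@1) gives peak 12: h1:12  h2:7  h3:4  h4:0.
Shift WP11→3, WP14→2.
Schedule WP10@1, WP11@3, WP12@1, WP13@1, WP14@2: h1:6  h2:5  h3:6  h4:6 — peak 6.
Total staffer-hours = 23 over 4 hours ⇒ peak ≥ ⌈23/4⌉ = 6, so 6 is optimal.

6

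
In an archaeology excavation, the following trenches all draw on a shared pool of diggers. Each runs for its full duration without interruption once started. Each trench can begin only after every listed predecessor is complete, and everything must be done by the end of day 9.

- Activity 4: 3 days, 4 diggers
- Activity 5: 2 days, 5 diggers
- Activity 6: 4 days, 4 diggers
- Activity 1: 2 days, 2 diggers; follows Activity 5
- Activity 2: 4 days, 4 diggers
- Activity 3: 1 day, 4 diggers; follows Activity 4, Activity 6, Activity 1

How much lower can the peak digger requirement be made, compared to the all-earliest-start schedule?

9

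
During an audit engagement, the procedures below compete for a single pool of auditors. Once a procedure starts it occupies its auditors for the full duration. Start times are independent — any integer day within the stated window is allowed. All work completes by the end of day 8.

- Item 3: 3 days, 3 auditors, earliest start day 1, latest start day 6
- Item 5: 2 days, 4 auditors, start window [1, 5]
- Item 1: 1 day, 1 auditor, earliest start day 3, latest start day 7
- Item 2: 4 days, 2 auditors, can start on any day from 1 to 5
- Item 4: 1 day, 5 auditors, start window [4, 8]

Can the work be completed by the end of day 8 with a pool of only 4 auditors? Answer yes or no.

no

The minimum achievable peak is 5; 4 < 5, so no feasible schedule stays within the cap.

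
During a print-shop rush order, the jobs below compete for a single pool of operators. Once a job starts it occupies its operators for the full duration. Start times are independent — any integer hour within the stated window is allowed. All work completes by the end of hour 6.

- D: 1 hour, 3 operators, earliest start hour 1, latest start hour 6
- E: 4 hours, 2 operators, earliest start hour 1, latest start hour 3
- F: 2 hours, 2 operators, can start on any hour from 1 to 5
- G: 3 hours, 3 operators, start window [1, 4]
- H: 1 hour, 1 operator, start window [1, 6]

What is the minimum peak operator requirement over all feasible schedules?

5

Early-start (D@1, E@1, F@1, G@1, H@1) gives peak 11: h1:11  h2:7  h3:5  h4:2  h5:0  h6:0.
Shift F→2, G→4, H→2.
Schedule D@1, E@1, F@2, G@4, H@2: h1:5  h2:5  h3:4  h4:5  h5:3  h6:3 — peak 5.
Total operator-hours = 25 over 6 hours ⇒ peak ≥ ⌈25/6⌉ = 5, so 5 is optimal.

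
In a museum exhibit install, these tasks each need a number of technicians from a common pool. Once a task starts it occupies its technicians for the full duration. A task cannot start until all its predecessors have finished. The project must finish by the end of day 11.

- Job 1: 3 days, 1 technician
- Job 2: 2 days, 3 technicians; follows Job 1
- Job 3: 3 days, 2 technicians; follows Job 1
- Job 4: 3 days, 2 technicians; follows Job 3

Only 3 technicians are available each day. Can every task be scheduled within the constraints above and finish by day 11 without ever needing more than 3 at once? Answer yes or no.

Schedule Job 1@1, Job 2@4, Job 3@6, Job 4@9: d1:1  d2:1  d3:1  d4:3  d5:3  d6:2  d7:2  d8:2  d9:2  d10:2  d11:2 — peak 3 ≤ 3.

yes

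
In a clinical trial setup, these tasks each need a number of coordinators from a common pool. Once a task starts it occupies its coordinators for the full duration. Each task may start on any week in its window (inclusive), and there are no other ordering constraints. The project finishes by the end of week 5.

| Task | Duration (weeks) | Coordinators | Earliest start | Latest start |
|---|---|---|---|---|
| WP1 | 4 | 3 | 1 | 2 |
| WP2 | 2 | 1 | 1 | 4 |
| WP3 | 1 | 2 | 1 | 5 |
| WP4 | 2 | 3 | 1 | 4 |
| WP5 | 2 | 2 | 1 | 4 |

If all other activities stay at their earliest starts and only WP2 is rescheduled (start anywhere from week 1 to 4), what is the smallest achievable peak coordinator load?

WP2@1: w1:11  w2:9  w3:3  w4:3  w5:0 → peak 11
WP2@2: w1:10  w2:9  w3:4  w4:3  w5:0 → peak 10
WP2@3: w1:10  w2:8  w3:4  w4:4  w5:0 → peak 10
WP2@4: w1:10  w2:8  w3:3  w4:4  w5:1 → peak 10
Best is WP2@2, peak 10.

10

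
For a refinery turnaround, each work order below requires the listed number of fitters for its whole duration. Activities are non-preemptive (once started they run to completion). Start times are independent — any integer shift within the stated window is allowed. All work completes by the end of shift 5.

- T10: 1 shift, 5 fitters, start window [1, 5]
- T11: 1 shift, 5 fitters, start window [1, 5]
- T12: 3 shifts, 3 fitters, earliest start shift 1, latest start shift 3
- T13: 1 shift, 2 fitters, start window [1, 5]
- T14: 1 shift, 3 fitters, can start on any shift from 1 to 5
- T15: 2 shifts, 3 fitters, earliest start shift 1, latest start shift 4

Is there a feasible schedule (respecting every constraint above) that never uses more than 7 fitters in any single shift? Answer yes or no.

Schedule T10@1, T11@2, T12@3, T13@1, T14@3, T15@4: s1:7  s2:5  s3:6  s4:6  s5:6 — peak 7 ≤ 7.

yes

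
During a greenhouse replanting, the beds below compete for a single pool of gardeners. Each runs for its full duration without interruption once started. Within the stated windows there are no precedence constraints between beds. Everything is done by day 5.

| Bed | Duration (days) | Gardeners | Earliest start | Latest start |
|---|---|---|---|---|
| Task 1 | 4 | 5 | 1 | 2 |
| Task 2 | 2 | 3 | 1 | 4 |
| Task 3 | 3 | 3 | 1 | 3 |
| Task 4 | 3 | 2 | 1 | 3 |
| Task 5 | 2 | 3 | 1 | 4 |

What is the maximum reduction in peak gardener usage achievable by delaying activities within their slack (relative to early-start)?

Early-start peak: d1:16  d2:16  d3:10  d4:5  d5:0 ⇒ 16.
Leveled (Task 1@1, Task 2@1, Task 3@1, Task 4@3, Task 5@4): d1:11  d2:11  d3:10  d4:10  d5:5 ⇒ 11.
Reduction 16 − 11 = 5.

5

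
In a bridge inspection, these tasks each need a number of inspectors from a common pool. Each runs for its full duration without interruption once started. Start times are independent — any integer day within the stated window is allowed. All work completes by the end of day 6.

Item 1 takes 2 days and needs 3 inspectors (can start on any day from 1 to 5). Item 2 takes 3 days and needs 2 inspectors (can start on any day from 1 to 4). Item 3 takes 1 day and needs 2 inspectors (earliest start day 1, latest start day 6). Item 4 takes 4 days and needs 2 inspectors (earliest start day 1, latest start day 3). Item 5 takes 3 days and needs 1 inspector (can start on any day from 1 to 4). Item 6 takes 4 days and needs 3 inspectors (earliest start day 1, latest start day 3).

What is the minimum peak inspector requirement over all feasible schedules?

7

Early-start (Item 1@1, Item 2@1, Item 3@1, Item 4@1, Item 5@1, Item 6@1) gives peak 13: d1:13  d2:11  d3:8  d4:5  d5:0  d6:0.
Shift Item 4→2, Item 5→4, Item 6→3.
Schedule Item 1@1, Item 2@1, Item 3@1, Item 4@2, Item 5@4, Item 6@3: d1:7  d2:7  d3:7  d4:6  d5:6  d6:4 — peak 7.
Total inspector-days = 37 over 6 days ⇒ peak ≥ ⌈37/6⌉ = 7, so 7 is optimal.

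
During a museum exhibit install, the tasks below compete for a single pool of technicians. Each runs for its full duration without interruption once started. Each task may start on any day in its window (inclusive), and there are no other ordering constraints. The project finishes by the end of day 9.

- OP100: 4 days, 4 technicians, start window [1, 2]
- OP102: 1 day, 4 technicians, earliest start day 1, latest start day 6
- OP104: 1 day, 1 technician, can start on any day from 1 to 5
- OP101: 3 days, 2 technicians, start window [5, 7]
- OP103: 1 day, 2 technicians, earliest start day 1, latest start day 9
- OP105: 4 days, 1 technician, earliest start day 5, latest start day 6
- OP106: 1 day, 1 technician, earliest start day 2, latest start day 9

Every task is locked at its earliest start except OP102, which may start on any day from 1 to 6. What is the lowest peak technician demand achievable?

OP102@1: d1:11  d2:5  d3:4  d4:4  d5:3  d6:3  d7:3  d8:1  d9:0 → peak 11
OP102@2: d1:7  d2:9  d3:4  d4:4  d5:3  d6:3  d7:3  d8:1  d9:0 → peak 9
OP102@3: d1:7  d2:5  d3:8  d4:4  d5:3  d6:3  d7:3  d8:1  d9:0 → peak 8
OP102@4: d1:7  d2:5  d3:4  d4:8  d5:3  d6:3  d7:3  d8:1  d9:0 → peak 8
OP102@5: d1:7  d2:5  d3:4  d4:4  d5:7  d6:3  d7:3  d8:1  d9:0 → peak 7
OP102@6: d1:7  d2:5  d3:4  d4:4  d5:3  d6:7  d7:3  d8:1  d9:0 → peak 7
Best is OP102@5, peak 7.

7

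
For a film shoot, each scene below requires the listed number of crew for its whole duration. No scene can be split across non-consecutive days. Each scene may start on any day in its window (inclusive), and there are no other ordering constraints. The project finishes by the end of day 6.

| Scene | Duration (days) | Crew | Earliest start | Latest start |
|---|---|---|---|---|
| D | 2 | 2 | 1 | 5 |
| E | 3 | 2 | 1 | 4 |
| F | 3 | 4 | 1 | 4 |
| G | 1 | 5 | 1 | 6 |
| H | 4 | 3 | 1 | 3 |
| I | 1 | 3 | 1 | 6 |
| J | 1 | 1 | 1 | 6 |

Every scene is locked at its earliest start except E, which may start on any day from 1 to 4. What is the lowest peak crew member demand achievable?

E@1: d1:20  d2:11  d3:9  d4:3  d5:0  d6:0 → peak 20
E@2: d1:18  d2:11  d3:9  d4:5  d5:0  d6:0 → peak 18
E@3: d1:18  d2:9  d3:9  d4:5  d5:2  d6:0 → peak 18
E@4: d1:18  d2:9  d3:7  d4:5  d5:2  d6:2 → peak 18
Best is E@2, peak 18.

18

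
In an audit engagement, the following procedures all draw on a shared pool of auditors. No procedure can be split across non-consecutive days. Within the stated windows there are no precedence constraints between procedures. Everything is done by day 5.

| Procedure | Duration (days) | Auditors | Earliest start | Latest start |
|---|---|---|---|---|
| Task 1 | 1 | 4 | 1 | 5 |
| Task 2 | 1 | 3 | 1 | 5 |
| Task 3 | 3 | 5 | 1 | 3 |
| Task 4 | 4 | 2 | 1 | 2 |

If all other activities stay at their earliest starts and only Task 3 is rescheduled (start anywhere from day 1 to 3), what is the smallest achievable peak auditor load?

Task 3@1: d1:14  d2:7  d3:7  d4:2  d5:0 → peak 14
Task 3@2: d1:9  d2:7  d3:7  d4:7  d5:0 → peak 9
Task 3@3: d1:9  d2:2  d3:7  d4:7  d5:5 → peak 9
Best is Task 3@2, peak 9.

9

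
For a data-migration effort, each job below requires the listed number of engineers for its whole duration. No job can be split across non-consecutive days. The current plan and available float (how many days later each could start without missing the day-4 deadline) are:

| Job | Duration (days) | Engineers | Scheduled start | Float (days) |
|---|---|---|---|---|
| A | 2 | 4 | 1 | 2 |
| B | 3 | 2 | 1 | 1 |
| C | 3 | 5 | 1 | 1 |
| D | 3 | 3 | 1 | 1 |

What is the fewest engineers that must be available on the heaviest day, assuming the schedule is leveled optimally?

14

Schedule A@1, B@1, C@1, D@1: d1:14  d2:14  d3:10  d4:0 — peak 14.
No arrangement of the 24 feasible schedules does better.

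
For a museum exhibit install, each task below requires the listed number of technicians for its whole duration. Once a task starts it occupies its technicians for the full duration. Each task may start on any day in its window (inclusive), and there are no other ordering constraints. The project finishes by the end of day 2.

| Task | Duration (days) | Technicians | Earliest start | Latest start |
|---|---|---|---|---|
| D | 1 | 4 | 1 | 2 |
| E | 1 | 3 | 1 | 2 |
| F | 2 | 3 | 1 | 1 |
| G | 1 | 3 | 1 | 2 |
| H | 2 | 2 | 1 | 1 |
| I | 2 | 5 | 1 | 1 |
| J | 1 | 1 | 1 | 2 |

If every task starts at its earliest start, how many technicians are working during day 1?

21

At early start, day 1 has: D, E, F, G, H, I, J.
Demand: 4 + 3 + 3 + 3 + 2 + 5 + 1 = 21.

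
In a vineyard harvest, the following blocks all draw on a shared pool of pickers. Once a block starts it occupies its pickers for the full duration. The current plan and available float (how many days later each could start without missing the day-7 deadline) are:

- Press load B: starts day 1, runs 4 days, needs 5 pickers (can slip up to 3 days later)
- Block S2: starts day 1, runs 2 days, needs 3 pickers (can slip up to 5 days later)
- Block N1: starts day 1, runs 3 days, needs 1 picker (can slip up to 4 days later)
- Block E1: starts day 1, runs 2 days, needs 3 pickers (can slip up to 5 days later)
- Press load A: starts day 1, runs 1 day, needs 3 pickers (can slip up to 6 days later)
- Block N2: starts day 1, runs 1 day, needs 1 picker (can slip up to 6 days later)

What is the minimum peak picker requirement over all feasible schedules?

Early-start (Press load B@1, Block S2@1, Block N1@1, Block E1@1, Press load A@1, Block N2@1) gives peak 16: d1:16  d2:12  d3:6  d4:5  d5:0  d6:0  d7:0.
Shift Block S2→5, Block E1→5, Press load A→7, Block N2→4.
Schedule Press load B@1, Block S2@5, Block N1@1, Block E1@5, Press load A@7, Block N2@4: d1:6  d2:6  d3:6  d4:6  d5:6  d6:6  d7:3 — peak 6.
Total picker-days = 39 over 7 days ⇒ peak ≥ ⌈39/7⌉ = 6, so 6 is optimal.

6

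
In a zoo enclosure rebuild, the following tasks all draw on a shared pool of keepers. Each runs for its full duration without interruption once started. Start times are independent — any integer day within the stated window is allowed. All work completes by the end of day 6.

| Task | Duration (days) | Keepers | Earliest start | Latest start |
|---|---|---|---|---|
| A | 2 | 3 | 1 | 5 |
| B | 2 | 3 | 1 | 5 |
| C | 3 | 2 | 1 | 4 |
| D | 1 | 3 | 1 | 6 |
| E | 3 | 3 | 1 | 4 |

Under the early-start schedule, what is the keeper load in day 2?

At early start, day 2 has: A, B, C, E.
Demand: 3 + 3 + 2 + 3 = 11.

11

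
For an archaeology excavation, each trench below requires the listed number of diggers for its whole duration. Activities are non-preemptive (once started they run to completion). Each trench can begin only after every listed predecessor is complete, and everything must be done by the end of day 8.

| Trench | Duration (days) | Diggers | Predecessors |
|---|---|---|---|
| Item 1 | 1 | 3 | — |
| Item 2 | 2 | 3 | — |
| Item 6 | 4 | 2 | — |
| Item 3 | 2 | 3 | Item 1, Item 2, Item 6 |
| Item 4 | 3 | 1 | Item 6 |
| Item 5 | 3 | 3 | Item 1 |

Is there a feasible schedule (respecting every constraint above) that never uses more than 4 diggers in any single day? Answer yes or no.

no

Total digger-days = 35; over 8 days the average is 35/8 > 4, so some day must exceed 4.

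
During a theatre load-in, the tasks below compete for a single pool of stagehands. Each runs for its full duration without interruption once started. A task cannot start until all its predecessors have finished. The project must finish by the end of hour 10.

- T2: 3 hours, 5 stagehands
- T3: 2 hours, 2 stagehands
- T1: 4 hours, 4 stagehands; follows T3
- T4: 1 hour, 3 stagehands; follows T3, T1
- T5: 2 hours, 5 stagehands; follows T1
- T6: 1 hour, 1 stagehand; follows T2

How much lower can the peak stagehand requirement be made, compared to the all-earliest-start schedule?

Early-start peak: h1:7  h2:7  h3:9  h4:5  h5:4  h6:4  h7:8  h8:5  h9:0  h10:0 ⇒ 9.
Leveled (T2@1, T3@1, T1@4, T4@8, T5@9, T6@4): h1:7  h2:7  h3:5  h4:5  h5:4  h6:4  h7:4  h8:3  h9:5  h10:5 ⇒ 7.
Reduction 9 − 7 = 2.

2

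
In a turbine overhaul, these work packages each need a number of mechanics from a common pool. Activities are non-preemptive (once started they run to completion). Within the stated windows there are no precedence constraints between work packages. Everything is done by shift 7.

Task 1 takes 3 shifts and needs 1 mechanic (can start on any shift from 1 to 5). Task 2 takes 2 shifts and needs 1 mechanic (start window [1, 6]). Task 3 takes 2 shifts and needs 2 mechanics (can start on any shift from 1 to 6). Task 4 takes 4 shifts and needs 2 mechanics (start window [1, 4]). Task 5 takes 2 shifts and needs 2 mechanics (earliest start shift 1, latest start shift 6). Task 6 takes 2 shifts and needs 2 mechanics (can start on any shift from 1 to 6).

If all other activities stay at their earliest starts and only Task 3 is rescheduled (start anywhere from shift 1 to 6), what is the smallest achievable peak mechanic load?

Task 3@1: s1:10  s2:10  s3:3  s4:2  s5:0  s6:0  s7:0 → peak 10
Task 3@2: s1:8  s2:10  s3:5  s4:2  s5:0  s6:0  s7:0 → peak 10
Task 3@3: s1:8  s2:8  s3:5  s4:4  s5:0  s6:0  s7:0 → peak 8
Task 3@4: s1:8  s2:8  s3:3  s4:4  s5:2  s6:0  s7:0 → peak 8
Task 3@5: s1:8  s2:8  s3:3  s4:2  s5:2  s6:2  s7:0 → peak 8
Task 3@6: s1:8  s2:8  s3:3  s4:2  s5:0  s6:2  s7:2 → peak 8
Best is Task 3@3, peak 8.

8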